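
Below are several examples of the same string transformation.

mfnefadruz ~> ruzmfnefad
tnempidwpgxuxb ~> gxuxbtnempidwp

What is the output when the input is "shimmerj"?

rjshimme

Each output is the input with this applied: swap the front and back halves of the string, then move the first 2 characters to the end (rotate left by 2).
"shimmerj" → "merjshim" → "rjshimme".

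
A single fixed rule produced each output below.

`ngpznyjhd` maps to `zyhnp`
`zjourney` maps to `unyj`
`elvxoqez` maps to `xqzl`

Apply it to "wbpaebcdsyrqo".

abdyqwp

In each case the input is transformed by: move the first 3 characters to the end (rotate left by 3), then keep every other character starting from the first (positions 1st, 3rd, 5th, ...).
So "wbpaebcdsyrqo" becomes "abdyqwp".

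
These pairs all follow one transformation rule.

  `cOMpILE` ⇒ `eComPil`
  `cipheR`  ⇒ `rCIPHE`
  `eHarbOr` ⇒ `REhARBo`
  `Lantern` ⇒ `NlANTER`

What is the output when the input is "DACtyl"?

The rule is to move the last character to the front, then flip the case of every letter.
For "DACtyl" the result is "LdacTY".

LdacTY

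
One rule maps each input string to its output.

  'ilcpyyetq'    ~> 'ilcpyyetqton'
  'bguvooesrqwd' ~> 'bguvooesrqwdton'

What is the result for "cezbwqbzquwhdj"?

Each output is the input with this applied: append "ton".
Applying that to "cezbwqbzquwhdj" gives "cezbwqbzquwhdjton".

cezbwqbzquwhdjton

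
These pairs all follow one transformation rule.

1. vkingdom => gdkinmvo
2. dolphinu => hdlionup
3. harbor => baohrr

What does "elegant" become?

eagenlt

Each output is the input with this applied: sort the characters into alphabetical order, then swap each adjacent pair of characters (1↔2, 3↔4, ...).
Applying both steps to "elegant": "aeeglnt", then "eagenlt".
(Check on "dolphinu": → "dhilnopu" → "hdlionup" ✓)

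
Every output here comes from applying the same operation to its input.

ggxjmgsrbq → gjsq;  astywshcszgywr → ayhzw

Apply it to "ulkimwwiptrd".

The pattern: keep one character in every 3, starting at position 1 (positions 1st, 4th, 7th, ...).
On "ulkimwwiptrd" that produces "uiwt".

uiwt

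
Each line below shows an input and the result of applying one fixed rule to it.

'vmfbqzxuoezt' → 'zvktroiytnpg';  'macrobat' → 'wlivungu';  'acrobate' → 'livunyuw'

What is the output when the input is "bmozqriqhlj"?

itklckbfdvg

The transformation: move the first 2 characters to the end (rotate left by 2), then shift every letter 6 places backward in the alphabet (wrapping around).
Applying both steps to "bmozqriqhlj": "ozqriqhljbm", then "itklckbfdvg".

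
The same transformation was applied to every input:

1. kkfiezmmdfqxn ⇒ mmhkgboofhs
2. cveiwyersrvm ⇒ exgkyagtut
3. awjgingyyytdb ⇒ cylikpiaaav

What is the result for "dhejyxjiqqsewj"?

fjglazlkssug

The pattern: shift every letter 2 places forward in the alphabet (wrapping around), then delete the last 2 characters.
On "dhejyxjiqqsewj" that produces "fjglazlkssug".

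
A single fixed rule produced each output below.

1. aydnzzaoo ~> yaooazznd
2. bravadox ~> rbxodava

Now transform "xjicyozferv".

jxvrefzoyci

The rule is to move the first 2 characters to the end (rotate left by 2), then reverse the string.
For "xjicyozferv" the result is "jxvrefzoyci".
(Check on "aydnzzaoo": → "dnzzaooay" → "yaooazznd" ✓)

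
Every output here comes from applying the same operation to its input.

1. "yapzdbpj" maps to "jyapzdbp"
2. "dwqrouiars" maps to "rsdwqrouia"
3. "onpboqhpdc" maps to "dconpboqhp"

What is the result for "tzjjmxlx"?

The transformation: move the first 3 characters to the end (rotate left by 3), then swap the front and back halves of the string.
For "tzjjmxlx", step one produces "jmxlxtzj"; step two turns that into "xtzjjmxl".
(Check on "yapzdbpj": → "zdbpjyap" → "jyapzdbp" ✓)

xtzjjmxl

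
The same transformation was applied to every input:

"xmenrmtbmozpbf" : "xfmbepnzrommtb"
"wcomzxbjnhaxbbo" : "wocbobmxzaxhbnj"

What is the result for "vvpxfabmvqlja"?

What's happening: take characters alternately from the front and the back (1st, last, 2nd, 2nd-last, ...).
Doing the same to "vvpxfabmvqlja": "vavjplxqfvamb".

vavjplxqfvamb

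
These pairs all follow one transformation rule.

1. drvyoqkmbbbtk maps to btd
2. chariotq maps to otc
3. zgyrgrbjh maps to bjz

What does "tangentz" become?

ntt

Looking at the pairs, the operation is to swap the first and last characters, then keep only the last 3 characters.
Starting from "tangentz": after the first operation, "zangentt"; after the second, "ntt".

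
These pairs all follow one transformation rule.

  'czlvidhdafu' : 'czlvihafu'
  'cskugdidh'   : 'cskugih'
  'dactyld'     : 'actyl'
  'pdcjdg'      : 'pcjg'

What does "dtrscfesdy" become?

Each output is the input with this applied: remove every "d".
Doing the same to "dtrscfesdy": "trscfesy".

trscfesy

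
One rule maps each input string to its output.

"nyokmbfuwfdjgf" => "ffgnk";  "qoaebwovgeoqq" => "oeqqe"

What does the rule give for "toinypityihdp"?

In each case the input is transformed by: keep one character in every 3, starting at position 1 (positions 1st, 4th, 7th, ...), then move the last 3 characters to the front (rotate right by 3).
Applying both steps to "toinypityihdp": "tniip", then "iiptn".

iiptn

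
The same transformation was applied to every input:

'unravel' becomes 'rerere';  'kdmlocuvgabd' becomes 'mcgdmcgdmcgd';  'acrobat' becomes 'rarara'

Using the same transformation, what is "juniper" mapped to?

nenene

What's happening: keep one character in every 3, starting at position 3 (positions 3rd, 6th, 9th, ...), then write the whole string 3 times in a row.
On "juniper": the first step gives "ne", and the second then gives "nenene".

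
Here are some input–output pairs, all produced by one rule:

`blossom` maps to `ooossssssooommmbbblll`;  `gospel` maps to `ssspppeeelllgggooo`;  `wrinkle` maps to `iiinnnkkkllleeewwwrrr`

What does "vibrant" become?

bbbrrraaannntttvvviii

The rule is to move the first 2 characters to the end (rotate left by 2), then repeat every character 3 times.
Working it through for "vibrant": intermediate "brantvi", final "bbbrrraaannntttvvviii".
(Check on "blossom": → "ossombl" → "ooossssssooommmbbblll" ✓)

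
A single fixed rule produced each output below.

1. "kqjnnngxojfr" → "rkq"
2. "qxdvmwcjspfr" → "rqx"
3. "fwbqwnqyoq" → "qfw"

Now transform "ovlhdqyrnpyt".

The transformation: move the last character to the front, then keep only the first 3 characters.
For "ovlhdqyrnpyt" the result is "tov".
(Check on "fwbqwnqyoq": → "qfwbqwnqyo" → "qfw" ✓)

tov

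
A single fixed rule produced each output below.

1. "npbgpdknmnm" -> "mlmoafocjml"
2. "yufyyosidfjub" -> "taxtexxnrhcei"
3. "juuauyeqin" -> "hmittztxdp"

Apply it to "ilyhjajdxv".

wuhkxgizic

The rule is to move the last 2 characters to the front (rotate right by 2), then shift every letter 1 place backward in the alphabet (wrapping around).
On "ilyhjajdxv": the first step gives "xvilyhjajd", and the second then gives "wuhkxgizic".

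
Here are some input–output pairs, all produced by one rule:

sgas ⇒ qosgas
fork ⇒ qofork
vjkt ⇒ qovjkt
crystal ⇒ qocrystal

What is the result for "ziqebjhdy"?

qoziqebjhdy

Looking at the pairs, the operation is to prepend "qo".
"ziqebjhdy" → "qoziqebjhdy".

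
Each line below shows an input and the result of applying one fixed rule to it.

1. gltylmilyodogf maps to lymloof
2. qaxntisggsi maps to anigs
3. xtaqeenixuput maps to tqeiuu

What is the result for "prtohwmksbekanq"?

What's happening: keep every other character starting from the second (positions 2nd, 4th, 6th, ...).
On "prtohwmksbekanq" that produces "rowkbkn".

rowkbkn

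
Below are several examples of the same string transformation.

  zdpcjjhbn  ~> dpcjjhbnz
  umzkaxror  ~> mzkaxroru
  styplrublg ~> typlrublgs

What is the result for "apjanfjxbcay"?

What's happening: move the first character to the end.
"apjanfjxbcay" → "pjanfjxbcaya".

pjanfjxbcaya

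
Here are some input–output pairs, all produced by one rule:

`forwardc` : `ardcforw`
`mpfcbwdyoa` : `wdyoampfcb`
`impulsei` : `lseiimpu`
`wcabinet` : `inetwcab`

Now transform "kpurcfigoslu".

igoslukpurcf

The transformation: swap the front and back halves of the string.
So "kpurcfigoslu" becomes "igoslukpurcf".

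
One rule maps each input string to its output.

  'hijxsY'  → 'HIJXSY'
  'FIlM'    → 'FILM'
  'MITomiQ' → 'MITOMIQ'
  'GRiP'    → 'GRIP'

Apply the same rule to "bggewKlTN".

BGGEWKLTN

Rule — convert every letter to uppercase.
On "bggewKlTN" that produces "BGGEWKLTN".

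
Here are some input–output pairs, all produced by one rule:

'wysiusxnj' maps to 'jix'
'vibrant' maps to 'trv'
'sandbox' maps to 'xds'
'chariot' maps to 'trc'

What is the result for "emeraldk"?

What's happening: swap the first and last characters, then keep one character in every 3, starting at position 1 (positions 1st, 4th, 7th, ...).
So "emeraldk" becomes "krd".

krd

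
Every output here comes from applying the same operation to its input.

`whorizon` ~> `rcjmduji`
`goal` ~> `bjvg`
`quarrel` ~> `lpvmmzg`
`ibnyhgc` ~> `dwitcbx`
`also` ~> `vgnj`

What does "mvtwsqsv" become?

In each case the input is transformed by: shift every letter 5 places backward in the alphabet (wrapping around).
Applying that to "mvtwsqsv" gives "hqornlnq".

hqornlnq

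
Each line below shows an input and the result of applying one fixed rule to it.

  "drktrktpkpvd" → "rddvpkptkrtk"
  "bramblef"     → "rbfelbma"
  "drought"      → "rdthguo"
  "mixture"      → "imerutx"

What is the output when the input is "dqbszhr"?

Looking at the pairs, the operation is to move the first 2 characters to the end (rotate left by 2), then reverse the string.
Working it through for "dqbszhr": intermediate "bszhrdq", final "qdrhzsb".
(Check on "bramblef": → "amblefbr" → "rbfelbma" ✓)

qdrhzsb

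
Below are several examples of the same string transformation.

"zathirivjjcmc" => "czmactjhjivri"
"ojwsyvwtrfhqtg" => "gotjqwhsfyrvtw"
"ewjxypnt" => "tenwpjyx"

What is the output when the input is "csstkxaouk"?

The pattern: reverse the string, then take characters alternately from the front and the back (1st, last, 2nd, 2nd-last, ...).
For "csstkxaouk" the result is "kcusosatxk".

kcusosatxk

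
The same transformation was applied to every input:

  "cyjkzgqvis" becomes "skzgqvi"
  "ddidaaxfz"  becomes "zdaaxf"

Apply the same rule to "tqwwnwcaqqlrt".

The transformation: delete the first 3 characters, then move the last character to the front.
Working it through for "tqwwnwcaqqlrt": intermediate "wnwcaqqlrt", final "twnwcaqqlr".

twnwcaqqlr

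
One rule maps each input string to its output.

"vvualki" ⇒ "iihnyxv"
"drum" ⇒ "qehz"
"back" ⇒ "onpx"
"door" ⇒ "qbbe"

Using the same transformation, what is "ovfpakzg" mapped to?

Looking at the pairs, the operation is to shift every letter 13 places forward in the alphabet (wrapping around) — i.e. ROT13.
For "ovfpakzg" the result is "biscnxmt".

biscnxmt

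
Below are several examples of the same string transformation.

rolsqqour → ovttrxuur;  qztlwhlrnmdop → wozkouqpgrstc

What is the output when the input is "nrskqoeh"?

The rule is to move the first 2 characters to the end (rotate left by 2), then shift every letter 3 places forward in the alphabet (wrapping around).
Applying both steps to "nrskqoeh": "skqoehnr", then "vntrhkqu".

vntrhkqu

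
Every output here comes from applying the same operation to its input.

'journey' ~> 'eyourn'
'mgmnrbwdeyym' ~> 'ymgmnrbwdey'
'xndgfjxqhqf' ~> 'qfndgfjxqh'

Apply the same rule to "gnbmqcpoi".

oinbmqcp

Rule — delete the first character, then move the last 2 characters to the front (rotate right by 2).
On "gnbmqcpoi": the first step gives "nbmqcpoi", and the second then gives "oinbmqcp".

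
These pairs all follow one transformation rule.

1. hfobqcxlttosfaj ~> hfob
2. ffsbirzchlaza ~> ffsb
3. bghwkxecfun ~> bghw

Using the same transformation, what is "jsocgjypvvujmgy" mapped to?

jsoc

The transformation: keep only the first 4 characters.
"jsocgjypvvujmgy" → "jsoc".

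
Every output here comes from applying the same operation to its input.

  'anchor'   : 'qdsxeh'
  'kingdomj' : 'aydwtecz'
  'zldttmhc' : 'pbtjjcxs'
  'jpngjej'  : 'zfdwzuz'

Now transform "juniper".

zkdyfuh

What's happening: shift every letter 10 places backward in the alphabet (wrapping around).
For "juniper" the result is "zkdyfuh".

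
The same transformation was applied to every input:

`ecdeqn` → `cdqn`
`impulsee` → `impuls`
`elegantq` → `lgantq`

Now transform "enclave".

nclav

Rule — remove every "e".
Applying that to "enclave" gives "nclav".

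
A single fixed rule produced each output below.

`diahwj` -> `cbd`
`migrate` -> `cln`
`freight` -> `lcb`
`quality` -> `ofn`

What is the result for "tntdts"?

What's happening: shift every letter 6 places backward in the alphabet (wrapping around), then keep every other character starting from the second (positions 2nd, 4th, 6th, ...).
Starting from "tntdts": after the first operation, "nhnxnm"; after the second, "hxm".

hxm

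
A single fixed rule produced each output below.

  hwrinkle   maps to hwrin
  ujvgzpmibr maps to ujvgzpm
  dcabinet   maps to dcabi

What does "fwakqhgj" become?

Each output is the input with this applied: delete the last 3 characters.
For "fwakqhgj" the result is "fwakq".

fwakq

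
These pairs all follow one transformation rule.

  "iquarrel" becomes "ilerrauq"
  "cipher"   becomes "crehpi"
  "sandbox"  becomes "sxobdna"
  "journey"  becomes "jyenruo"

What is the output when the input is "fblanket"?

fteknalb

The transformation: move the first character to the end, then reverse the string.
On "fblanket": the first step gives "blanketf", and the second then gives "fteknalb".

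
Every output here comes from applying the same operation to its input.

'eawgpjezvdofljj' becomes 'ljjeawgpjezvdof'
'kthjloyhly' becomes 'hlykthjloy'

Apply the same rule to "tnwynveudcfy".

Looking at the pairs, the operation is to move the last 3 characters to the front (rotate right by 3).
So "tnwynveudcfy" becomes "cfytnwynveud".

cfytnwynveud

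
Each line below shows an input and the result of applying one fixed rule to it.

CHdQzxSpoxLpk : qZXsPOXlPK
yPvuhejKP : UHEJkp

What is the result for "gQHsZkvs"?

Looking at the pairs, the operation is to delete the first 3 characters, then flip the case of every letter.
Starting from "gQHsZkvs": after the first operation, "sZkvs"; after the second, "SzKVS".

SzKVS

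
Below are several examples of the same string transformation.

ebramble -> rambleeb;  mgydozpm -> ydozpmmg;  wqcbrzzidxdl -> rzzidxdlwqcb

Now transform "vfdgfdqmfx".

gfdqmfxvfd

Each output is the input with this applied: move the last 2 characters to the front (rotate right by 2), then swap the front and back halves of the string.
Applying both steps to "vfdgfdqmfx": "fxvfdgfdqm", then "gfdqmfxvfd".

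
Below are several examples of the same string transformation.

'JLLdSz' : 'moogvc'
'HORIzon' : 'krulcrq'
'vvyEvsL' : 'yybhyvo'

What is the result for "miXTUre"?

Looking at the pairs, the operation is to shift every letter 3 places forward in the alphabet (wrapping around), then convert every letter to lowercase.
"miXTUre" → "plAWXuh" → "plawxuh".

plawxuh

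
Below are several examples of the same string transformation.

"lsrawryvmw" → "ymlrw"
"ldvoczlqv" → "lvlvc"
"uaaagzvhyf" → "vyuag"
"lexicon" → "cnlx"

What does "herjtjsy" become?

What's happening: keep every other character starting from the first (positions 1st, 3rd, 5th, ...), then move the last 2 characters to the front (rotate right by 2).
So "herjtjsy" becomes "tshr".

tshr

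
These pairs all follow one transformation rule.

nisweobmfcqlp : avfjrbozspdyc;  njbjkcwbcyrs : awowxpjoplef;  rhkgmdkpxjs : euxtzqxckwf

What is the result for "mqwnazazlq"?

zdjanmnmyd

Rule — shift every letter 13 places forward in the alphabet (wrapping around) — i.e. ROT13.
So "mqwnazazlq" becomes "zdjanmnmyd".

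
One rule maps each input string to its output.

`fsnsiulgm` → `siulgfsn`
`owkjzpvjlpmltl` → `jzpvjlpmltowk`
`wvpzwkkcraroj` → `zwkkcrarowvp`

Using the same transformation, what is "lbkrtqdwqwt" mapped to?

The pattern: delete the last character, then move the first 3 characters to the end (rotate left by 3).
On "lbkrtqdwqwt": the first step gives "lbkrtqdwqw", and the second then gives "rtqdwqwlbk".

rtqdwqwlbk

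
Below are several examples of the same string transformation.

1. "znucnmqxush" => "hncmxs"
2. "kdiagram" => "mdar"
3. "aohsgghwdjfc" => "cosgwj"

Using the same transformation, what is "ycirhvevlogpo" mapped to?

ocrvvop

Looking at the pairs, the operation is to move the last character to the front, then keep every other character starting from the first (positions 1st, 3rd, 5th, ...).
For "ycirhvevlogpo", step one produces "oycirhvevlogp"; step two turns that into "ocrvvop".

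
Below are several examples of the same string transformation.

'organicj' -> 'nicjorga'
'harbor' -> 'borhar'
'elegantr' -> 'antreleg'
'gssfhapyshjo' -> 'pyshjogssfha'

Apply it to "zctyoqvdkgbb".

The rule is to swap the front and back halves of the string.
Applying that to "zctyoqvdkgbb" gives "vdkgbbzctyoq".

vdkgbbzctyoq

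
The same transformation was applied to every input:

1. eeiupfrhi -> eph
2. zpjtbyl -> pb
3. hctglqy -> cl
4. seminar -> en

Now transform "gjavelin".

The transformation: keep one character in every 3, starting at position 2 (positions 2nd, 5th, 8th, ...).
Doing the same to "gjavelin": "jen".

jen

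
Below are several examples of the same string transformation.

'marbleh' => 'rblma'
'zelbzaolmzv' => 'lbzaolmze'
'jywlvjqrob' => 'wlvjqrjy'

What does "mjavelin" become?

What's happening: delete the last 2 characters, then move the first 2 characters to the end (rotate left by 2).
Doing the same to "mjavelin": "avelmj".

avelmj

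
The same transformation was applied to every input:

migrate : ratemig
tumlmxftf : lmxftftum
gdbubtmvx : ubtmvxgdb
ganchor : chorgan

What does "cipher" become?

hercip

The transformation: move the first 3 characters to the end (rotate left by 3).
On "cipher" that produces "hercip".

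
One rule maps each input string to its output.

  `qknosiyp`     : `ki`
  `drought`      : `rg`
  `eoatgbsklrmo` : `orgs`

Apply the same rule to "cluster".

lt

The rule is to take characters alternately from the front and the back (1st, last, 2nd, 2nd-last, ...), then keep one character in every 3, starting at position 3 (positions 3rd, 6th, 9th, ...).
On "cluster": the first step gives "crleuts", and the second then gives "lt".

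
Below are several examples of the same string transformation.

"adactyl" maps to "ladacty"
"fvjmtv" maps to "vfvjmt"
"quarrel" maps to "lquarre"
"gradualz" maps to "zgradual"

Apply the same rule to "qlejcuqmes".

sqlejcuqme

In each case the input is transformed by: move the last character to the front.
Doing the same to "qlejcuqmes": "sqlejcuqme".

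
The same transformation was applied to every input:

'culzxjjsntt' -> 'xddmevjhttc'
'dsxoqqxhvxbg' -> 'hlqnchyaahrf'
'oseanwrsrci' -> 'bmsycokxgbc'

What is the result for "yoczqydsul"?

The pattern: move the last 3 characters to the front (rotate right by 3), then shift every letter 10 places forward in the alphabet (wrapping around).
Applying both steps to "yoczqydsul": "sulyoczqyd", then "ceviymjain".

ceviymjain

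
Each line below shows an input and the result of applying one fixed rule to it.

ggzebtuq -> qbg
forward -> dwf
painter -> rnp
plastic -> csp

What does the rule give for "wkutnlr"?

The transformation: reverse the string, then keep one character in every 3, starting at position 1 (positions 1st, 4th, 7th, ...).
For "wkutnlr", step one produces "rlntukw"; step two turns that into "rtw".

rtw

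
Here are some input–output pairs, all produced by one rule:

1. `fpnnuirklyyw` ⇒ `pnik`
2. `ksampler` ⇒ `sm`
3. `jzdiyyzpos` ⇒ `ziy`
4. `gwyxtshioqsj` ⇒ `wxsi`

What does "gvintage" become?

vn

Looking at the pairs, the operation is to keep every other character starting from the second (positions 2nd, 4th, 6th, ...), then delete the last 2 characters.
So "gvintage" becomes "vn".
(Check on "fpnnuirklyyw": → "pnikyw" → "pnik" ✓)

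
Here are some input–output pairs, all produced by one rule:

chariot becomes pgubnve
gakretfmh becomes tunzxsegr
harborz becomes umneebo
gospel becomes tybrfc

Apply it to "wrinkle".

Looking at the pairs, the operation is to take characters alternately from the front and the back (1st, last, 2nd, 2nd-last, ...), then shift every letter 13 places forward in the alphabet (wrapping around) — i.e. ROT13.
Applying both steps to "wrinkle": "werlikn", then "jreyvxa".

jreyvxa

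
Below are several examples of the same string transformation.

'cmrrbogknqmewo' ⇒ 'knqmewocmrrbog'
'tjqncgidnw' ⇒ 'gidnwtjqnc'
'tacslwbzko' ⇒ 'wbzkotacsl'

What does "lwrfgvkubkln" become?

The transformation: swap the front and back halves of the string.
"lwrfgvkubkln" → "kubklnlwrfgv".

kubklnlwrfgv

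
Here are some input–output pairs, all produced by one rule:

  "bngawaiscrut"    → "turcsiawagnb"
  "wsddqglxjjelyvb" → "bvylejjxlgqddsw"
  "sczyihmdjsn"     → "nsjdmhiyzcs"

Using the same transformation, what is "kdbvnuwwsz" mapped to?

zswwunvbdk

The rule is to reverse the string.
On "kdbvnuwwsz" that produces "zswwunvbdk".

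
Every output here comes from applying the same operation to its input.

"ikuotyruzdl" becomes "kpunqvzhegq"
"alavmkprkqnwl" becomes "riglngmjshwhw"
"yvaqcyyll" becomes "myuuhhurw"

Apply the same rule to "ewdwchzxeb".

sydvtaxasz

The rule is to shift every letter 4 places backward in the alphabet (wrapping around), then move the first 3 characters to the end (rotate left by 3).
"ewdwchzxeb" → "aszsydvtax" → "sydvtaxasz".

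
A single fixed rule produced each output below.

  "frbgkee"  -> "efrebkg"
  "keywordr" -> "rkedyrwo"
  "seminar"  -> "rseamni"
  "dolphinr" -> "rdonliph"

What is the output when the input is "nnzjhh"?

Rule — swap the first and last characters, then take characters alternately from the front and the back (1st, last, 2nd, 2nd-last, ...).
On "nnzjhh": the first step gives "hnzjhn", and the second then gives "hnnhzj".

hnnhzj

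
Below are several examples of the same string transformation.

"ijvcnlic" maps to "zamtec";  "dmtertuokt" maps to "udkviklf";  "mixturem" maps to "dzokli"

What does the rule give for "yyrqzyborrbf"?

ppihqpsfii

The rule is to shift every letter 9 places backward in the alphabet (wrapping around), then delete the last 2 characters.
"yyrqzyborrbf" → "ppihqpsfiisw" → "ppihqpsfii".
(Check on "mixturem": → "dzoklivd" → "dzokli" ✓)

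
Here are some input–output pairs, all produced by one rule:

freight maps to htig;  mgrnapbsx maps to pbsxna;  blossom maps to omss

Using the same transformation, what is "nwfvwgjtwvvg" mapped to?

What's happening: delete the first 3 characters, then move the first 2 characters to the end (rotate left by 2).
Applying that to "nwfvwgjtwvvg" gives "gjtwvvgvw".

gjtwvvgvw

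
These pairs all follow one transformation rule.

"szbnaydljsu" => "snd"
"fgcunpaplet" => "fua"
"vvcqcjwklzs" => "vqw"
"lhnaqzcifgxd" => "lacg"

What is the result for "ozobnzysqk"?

What's happening: delete the last 2 characters, then keep one character in every 3, starting at position 1 (positions 1st, 4th, 7th, ...).
Working it through for "ozobnzysqk": intermediate "ozobnzys", final "oby".

oby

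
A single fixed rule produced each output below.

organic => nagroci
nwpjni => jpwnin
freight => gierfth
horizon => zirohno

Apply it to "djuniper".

The rule is to reverse the string, then move the first 2 characters to the end (rotate left by 2).
For "djuniper" the result is "pinujdre".

pinujdre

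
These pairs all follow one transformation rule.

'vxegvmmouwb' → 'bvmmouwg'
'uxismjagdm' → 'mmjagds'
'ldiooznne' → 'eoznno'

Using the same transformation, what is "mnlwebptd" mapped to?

Each output is the input with this applied: delete the first 3 characters, then swap the first and last characters.
Working it through for "mnlwebptd": intermediate "webptd", final "debptw".
(Check on "ldiooznne": → "ooznne" → "eoznno" ✓)

debptw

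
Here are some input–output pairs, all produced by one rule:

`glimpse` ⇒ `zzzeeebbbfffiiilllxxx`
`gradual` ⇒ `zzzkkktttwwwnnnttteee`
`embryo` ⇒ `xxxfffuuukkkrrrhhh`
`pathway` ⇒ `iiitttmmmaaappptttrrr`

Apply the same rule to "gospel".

The pattern: repeat every character 3 times, then shift every letter 7 places backward in the alphabet (wrapping around).
Working it through for "gospel": intermediate "gggooossspppeeelll", final "zzzhhhllliiixxxeee".

zzzhhhllliiixxxeee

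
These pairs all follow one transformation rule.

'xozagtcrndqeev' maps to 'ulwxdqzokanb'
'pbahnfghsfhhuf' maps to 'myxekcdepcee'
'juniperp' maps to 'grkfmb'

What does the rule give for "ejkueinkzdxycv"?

The transformation: delete the last 2 characters, then shift every letter 3 places backward in the alphabet (wrapping around).
On "ejkueinkzdxycv" that produces "bghrbfkhwauv".
(Check on "juniperp": → "junipe" → "grkfmb" ✓)

bghrbfkhwauv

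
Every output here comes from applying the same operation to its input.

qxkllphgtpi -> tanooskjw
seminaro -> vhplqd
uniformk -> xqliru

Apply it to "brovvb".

eury

Looking at the pairs, the operation is to shift every letter 3 places forward in the alphabet (wrapping around), then delete the last 2 characters.
"brovvb" → "euryye" → "eury".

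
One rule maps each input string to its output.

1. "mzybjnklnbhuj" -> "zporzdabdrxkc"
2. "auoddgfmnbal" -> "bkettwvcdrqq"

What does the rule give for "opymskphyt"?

jfociafxoe

What's happening: shift every letter 10 places backward in the alphabet (wrapping around), then swap the first and last characters.
Applying both steps to "opymskphyt": "efociafxoj", then "jfociafxoe".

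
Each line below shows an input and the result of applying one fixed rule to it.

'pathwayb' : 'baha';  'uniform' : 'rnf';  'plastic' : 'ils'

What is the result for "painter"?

Looking at the pairs, the operation is to keep every other character starting from the second (positions 2nd, 4th, 6th, ...), then move the last character to the front.
On "painter": the first step gives "ane", and the second then gives "ean".

ean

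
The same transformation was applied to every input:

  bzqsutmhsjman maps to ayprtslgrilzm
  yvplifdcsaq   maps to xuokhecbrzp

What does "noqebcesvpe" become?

mnpdabdruod

The rule is to shift every letter 1 place backward in the alphabet (wrapping around).
For "noqebcesvpe" the result is "mnpdabdruod".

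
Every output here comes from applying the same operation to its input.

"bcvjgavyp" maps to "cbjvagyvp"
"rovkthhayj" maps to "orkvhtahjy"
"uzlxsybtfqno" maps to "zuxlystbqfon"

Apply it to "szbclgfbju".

zscbglbfuj

In each case the input is transformed by: swap each adjacent pair of characters (1↔2, 3↔4, ...).
For "szbclgfbju" the result is "zscbglbfuj".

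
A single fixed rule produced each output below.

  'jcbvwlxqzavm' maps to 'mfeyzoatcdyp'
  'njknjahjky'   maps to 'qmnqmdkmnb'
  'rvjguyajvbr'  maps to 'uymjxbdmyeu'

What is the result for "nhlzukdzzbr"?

qkocxngcceu

What's happening: shift every letter 3 places forward in the alphabet (wrapping around).
"nhlzukdzzbr" → "qkocxngcceu".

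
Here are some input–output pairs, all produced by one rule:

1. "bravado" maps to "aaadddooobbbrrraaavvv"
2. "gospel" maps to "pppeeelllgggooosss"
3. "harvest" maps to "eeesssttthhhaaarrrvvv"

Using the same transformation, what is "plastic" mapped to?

tttiiicccppplllaaasss

The pattern: move the last 3 characters to the front (rotate right by 3), then repeat every character 3 times.
Working it through for "plastic": intermediate "ticplas", final "tttiiicccppplllaaasss".
(Check on "bravado": → "adobrav" → "aaadddooobbbrrraaavvv" ✓)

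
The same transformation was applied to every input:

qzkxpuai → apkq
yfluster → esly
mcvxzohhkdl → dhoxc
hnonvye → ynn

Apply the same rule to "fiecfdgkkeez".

The pattern: reverse the string, then keep every other character starting from the second (positions 2nd, 4th, 6th, ...).
For "fiecfdgkkeez", step one produces "zeekkgdfceif"; step two turns that into "ekgfef".
(Check on "yfluster": → "retsulfy" → "esly" ✓)

ekgfef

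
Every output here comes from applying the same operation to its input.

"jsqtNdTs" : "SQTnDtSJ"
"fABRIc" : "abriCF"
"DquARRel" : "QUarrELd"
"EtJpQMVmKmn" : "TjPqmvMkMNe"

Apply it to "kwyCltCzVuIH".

The transformation: flip the case of every letter, then move the first character to the end.
Applying both steps to "kwyCltCzVuIH": "KWYcLTcZvUih", then "WYcLTcZvUihK".

WYcLTcZvUihK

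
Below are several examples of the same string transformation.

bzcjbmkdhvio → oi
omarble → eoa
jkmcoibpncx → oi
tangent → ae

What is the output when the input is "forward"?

oa

Each output is the input with this applied: move the last character to the front, then keep only the vowels.
"forward" → "oa".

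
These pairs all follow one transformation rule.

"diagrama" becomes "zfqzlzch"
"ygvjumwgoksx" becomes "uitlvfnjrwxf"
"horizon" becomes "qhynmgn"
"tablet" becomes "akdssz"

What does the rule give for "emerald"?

dqzkcdl

The pattern: shift every letter 1 place backward in the alphabet (wrapping around), then move the first 2 characters to the end (rotate left by 2).
"emerald" → "dqzkcdl".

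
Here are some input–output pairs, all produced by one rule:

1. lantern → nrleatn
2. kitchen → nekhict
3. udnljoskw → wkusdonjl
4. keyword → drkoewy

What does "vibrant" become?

Each output is the input with this applied: move the last character to the front, then take characters alternately from the front and the back (1st, last, 2nd, 2nd-last, ...).
Doing the same to "vibrant": "tnvairb".

tnvairb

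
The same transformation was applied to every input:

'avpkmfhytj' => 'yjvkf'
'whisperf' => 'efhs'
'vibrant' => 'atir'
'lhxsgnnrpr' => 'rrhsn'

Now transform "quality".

iyul

In each case the input is transformed by: move the last 3 characters to the front (rotate right by 3), then keep every other character starting from the first (positions 1st, 3rd, 5th, ...).
On "quality" that produces "iyul".
(Check on "vibrant": → "antvibr" → "atir" ✓)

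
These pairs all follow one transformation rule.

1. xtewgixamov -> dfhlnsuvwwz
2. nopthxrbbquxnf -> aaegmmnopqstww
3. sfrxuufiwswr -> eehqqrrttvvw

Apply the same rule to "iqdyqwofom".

cehlnnppvx

Rule — shift every letter 1 place backward in the alphabet (wrapping around), then sort the characters into alphabetical order.
Applying both steps to "iqdyqwofom": "hpcxpvnenl", then "cehlnnppvx".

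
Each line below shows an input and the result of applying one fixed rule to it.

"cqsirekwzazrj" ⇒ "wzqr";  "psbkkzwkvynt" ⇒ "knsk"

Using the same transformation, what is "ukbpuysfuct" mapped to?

What's happening: keep one character in every 3, starting at position 2 (positions 2nd, 5th, 8th, ...), then move the first 2 characters to the end (rotate left by 2).
For "ukbpuysfuct" the result is "ftku".

ftku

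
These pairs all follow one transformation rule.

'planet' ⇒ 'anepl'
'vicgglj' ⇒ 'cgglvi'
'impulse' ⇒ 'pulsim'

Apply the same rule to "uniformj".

The pattern: delete the last character, then move the first 2 characters to the end (rotate left by 2).
Applying that to "uniformj" gives "iformun".

iformun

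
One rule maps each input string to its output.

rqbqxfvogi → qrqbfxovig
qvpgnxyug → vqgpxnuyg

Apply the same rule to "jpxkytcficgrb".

The rule is to swap each adjacent pair of characters (1↔2, 3↔4, ...).
Applying that to "jpxkytcficgrb" gives "pjkxtyfccirgb".

pjkxtyfccirgb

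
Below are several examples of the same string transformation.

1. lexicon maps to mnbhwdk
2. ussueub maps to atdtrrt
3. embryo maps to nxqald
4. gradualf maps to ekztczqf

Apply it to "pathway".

The rule is to shift every letter 1 place backward in the alphabet (wrapping around), then reverse the string.
Applying both steps to "pathway": "ozsgvzx", then "xzvgszo".
(Check on "gradualf": → "fqzctzke" → "ekztczqf" ✓)

xzvgszo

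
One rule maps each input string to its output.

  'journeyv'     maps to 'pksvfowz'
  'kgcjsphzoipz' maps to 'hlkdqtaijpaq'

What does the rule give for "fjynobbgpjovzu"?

kgozcphckqwpva

The pattern: shift every letter 1 place forward in the alphabet (wrapping around), then swap each adjacent pair of characters (1↔2, 3↔4, ...).
Starting from "fjynobbgpjovzu": after the first operation, "gkzopcchqkpwav"; after the second, "kgozcphckqwpva".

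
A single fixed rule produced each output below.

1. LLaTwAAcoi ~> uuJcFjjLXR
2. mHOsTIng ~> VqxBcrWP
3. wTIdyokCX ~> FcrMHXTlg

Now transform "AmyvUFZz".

jVHEdoiI

Each output is the input with this applied: shift every letter 9 places forward in the alphabet (wrapping around), then flip the case of every letter.
On "AmyvUFZz": the first step gives "JvheDOIi", and the second then gives "jVHEdoiI".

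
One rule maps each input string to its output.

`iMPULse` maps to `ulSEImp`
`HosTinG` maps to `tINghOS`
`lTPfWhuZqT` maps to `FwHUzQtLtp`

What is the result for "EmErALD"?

RaldeMe

The rule is to flip the case of every letter, then move the first 3 characters to the end (rotate left by 3).
Working it through for "EmErALD": intermediate "eMeRald", final "RaldeMe".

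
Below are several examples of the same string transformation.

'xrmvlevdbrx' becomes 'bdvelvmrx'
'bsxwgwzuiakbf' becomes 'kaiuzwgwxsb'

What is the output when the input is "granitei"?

Rule — delete the last 2 characters, then reverse the string.
On "granitei": the first step gives "granit", and the second then gives "tinarg".
(Check on "bsxwgwzuiakbf": → "bsxwgwzuiak" → "kaiuzwgwxsb" ✓)

tinarg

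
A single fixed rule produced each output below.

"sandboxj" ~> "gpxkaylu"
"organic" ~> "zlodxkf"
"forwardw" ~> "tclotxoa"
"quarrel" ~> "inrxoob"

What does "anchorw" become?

The pattern: move the last character to the front, then shift every letter 3 places backward in the alphabet (wrapping around).
On "anchorw": the first step gives "wanchor", and the second then gives "txkzelo".

txkzelo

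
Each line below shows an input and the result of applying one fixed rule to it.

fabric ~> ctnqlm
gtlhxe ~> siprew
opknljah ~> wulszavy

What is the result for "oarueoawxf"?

zlhiqzlcfp

Looking at the pairs, the operation is to shift every letter 11 places forward in the alphabet (wrapping around), then swap the front and back halves of the string.
Working it through for "oarueoawxf": intermediate "zlcfpzlhiq", final "zlhiqzlcfp".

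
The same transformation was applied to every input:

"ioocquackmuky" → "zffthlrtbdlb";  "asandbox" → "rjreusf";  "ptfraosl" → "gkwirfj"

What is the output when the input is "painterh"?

The transformation: shift every letter 9 places backward in the alphabet (wrapping around), then delete the last character.
Starting from "painterh": after the first operation, "grzekviy"; after the second, "grzekvi".
(Check on "asandbox": → "rjreusfo" → "rjreusf" ✓)

grzekvi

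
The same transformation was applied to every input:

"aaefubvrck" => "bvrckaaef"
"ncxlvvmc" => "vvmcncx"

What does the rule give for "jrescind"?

The rule is to swap the front and back halves of the string, then delete the last character.
On "jrescind": the first step gives "cindjres", and the second then gives "cindjre".

cindjre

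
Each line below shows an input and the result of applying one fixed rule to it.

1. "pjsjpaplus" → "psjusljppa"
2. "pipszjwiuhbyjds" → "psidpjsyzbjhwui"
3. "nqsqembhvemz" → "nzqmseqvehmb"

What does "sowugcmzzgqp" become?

Looking at the pairs, the operation is to take characters alternately from the front and the back (1st, last, 2nd, 2nd-last, ...).
Doing the same to "sowugcmzzgqp": "spoqwguzgzcm".

spoqwguzgzcm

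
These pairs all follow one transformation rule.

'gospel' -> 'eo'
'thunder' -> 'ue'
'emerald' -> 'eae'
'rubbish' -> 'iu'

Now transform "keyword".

oe

The rule is to move the first 2 characters to the end (rotate left by 2), then keep only the vowels.
Applying that to "keyword" gives "oe".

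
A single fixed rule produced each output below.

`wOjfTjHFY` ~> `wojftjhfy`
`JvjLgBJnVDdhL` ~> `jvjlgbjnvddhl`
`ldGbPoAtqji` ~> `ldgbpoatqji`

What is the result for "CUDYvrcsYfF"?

In each case the input is transformed by: convert every letter to lowercase.
For "CUDYvrcsYfF" the result is "cudyvrcsyff".

cudyvrcsyff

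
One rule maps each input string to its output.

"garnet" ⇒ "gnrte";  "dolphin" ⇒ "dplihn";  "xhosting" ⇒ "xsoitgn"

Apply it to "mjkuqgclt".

mukgqlct

Rule — swap each adjacent pair of characters (1↔2, 3↔4, ...), then delete the first character.
For "mjkuqgclt" the result is "mukgqlct".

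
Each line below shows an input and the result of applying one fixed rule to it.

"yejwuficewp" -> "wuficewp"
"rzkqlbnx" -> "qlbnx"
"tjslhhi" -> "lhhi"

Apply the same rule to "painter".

nter

The pattern: delete the first 3 characters.
On "painter" that produces "nter".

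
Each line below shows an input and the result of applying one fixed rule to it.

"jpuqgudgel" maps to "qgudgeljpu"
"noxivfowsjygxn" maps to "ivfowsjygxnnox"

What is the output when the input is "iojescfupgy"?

escfupgyioj

Rule — move the first 3 characters to the end (rotate left by 3).
Applying that to "iojescfupgy" gives "escfupgyioj".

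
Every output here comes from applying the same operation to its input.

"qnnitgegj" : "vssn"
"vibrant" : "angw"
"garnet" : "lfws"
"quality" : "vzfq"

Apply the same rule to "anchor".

fshm

What's happening: shift every letter 5 places forward in the alphabet (wrapping around), then keep only the first 4 characters.
"anchor" → "fshmtw" → "fshm".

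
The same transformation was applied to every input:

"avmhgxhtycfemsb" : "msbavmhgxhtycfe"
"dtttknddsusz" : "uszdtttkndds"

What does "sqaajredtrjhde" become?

The transformation: move the last 3 characters to the front (rotate right by 3).
Applying that to "sqaajredtrjhde" gives "hdesqaajredtrj".

hdesqaajredtrj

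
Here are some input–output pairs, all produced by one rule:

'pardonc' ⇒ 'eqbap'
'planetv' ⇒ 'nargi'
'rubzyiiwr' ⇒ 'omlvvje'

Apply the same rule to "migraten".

The pattern: shift every letter 13 places forward in the alphabet (wrapping around) — i.e. ROT13, then delete the first 2 characters.
Working it through for "migraten": intermediate "zvtengra", final "tengra".

tengra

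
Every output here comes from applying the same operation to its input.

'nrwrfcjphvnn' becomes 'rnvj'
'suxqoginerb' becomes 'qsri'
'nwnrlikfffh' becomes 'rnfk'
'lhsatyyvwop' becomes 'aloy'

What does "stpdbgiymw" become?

dswi

In each case the input is transformed by: keep one character in every 3, starting at position 1 (positions 1st, 4th, 7th, ...), then swap each adjacent pair of characters (1↔2, 3↔4, ...).
For "stpdbgiymw" the result is "dswi".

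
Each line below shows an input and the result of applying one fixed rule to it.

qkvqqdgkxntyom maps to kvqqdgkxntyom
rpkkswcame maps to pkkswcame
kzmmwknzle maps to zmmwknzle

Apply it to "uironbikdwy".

ironbikdwy

Rule — delete the first character.
So "uironbikdwy" becomes "ironbikdwy".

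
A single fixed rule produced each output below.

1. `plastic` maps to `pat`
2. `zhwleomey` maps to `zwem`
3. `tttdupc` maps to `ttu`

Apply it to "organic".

The rule is to swap each adjacent pair of characters (1↔2, 3↔4, ...), then keep every other character starting from the second (positions 2nd, 4th, 6th, ...).
Applying both steps to "organic": "roaginc", then "ogn".
(Check on "plastic": → "lpsaitc" → "pat" ✓)

ogn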